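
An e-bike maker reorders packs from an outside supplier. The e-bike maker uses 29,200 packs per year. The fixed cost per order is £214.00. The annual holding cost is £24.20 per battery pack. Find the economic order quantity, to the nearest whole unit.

EOQ = √(2DS / H) = √(2 × 29,200 × 214 / 24.2).
= √(12,497,600 / 24.2) = √516,429.7521 ≈ 718.630.

Q* ≈ 719 packs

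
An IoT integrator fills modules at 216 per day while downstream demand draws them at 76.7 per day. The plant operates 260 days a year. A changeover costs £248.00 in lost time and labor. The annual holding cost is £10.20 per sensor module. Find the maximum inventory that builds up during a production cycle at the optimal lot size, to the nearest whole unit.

I_max ≈ 791 modules

Annual demand D = 76.7 × 260 = 19,942.
Production build-up factor (1 − d/p) = 1 − 76.7/216 = 0.6449.
Q* = √(2DS / (H(1 − d/p))) = √(2 × 19,942 × 248 / (10.2 × 0.6449)).
= √(9,891,232 / 6.5781) ≈ 1226.243.
Maximum inventory = Q*(1 − d/p) = 1226.243 × 0.6449 ≈ 790.813.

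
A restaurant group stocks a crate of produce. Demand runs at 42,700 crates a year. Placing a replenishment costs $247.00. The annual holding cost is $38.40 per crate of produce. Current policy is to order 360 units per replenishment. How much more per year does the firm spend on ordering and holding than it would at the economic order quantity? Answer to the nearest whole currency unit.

Extra cost ≈ $7,748 per year

EOQ = √(2DS/H) = √(2 × 42,700 × 247 / 38.4) ≈ 741.16.
Cost at Q* = (D/Q*)S + (Q*/2)H = √(2DSH) ≈ $28,460.53.
Cost at Q = 360: (42,700/360)×247 + (360/2)×38.4 = $29,296.94 + $6,912.00 = $36,208.94.
Excess = $36,208.94 − $28,460.53 = $7,748.41.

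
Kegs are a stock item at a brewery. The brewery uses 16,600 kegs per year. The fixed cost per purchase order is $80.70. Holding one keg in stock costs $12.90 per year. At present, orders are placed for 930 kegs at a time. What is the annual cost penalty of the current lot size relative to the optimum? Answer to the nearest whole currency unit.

Extra cost ≈ $1,560 per year

EOQ = √(2DS/H) = √(2 × 16,600 × 80.7 / 12.9) ≈ 455.73.
Cost at Q* = (D/Q*)S + (Q*/2)H = √(2DSH) ≈ $5,878.96.
Cost at Q = 930: (16,600/930)×80.7 + (930/2)×12.9 = $1,440.45 + $5,998.50 = $7,438.95.
Excess = $7,438.95 − $5,878.96 = $1,559.99.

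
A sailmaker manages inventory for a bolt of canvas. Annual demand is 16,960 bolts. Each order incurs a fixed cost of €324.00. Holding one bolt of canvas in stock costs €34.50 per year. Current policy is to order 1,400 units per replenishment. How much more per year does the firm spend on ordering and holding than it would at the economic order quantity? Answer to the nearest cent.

EOQ = √(2DS/H) = √(2 × 16,960 × 324 / 34.5) ≈ 564.41.
Cost at Q* = (D/Q*)S + (Q*/2)H = √(2DSH) ≈ €19,471.97.
Cost at Q = 1,400: (16,960/1,400)×324 + (1,400/2)×34.5 = €3,925.03 + €24,150.00 = €28,075.03.
Excess = €28,075.03 − €19,471.97 = €8,603.05.

Extra cost ≈ €8,603.05 per year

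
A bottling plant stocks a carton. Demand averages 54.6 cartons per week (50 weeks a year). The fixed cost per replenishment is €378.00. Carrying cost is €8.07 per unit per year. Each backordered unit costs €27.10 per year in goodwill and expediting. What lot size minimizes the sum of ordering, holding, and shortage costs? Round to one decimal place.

Annual demand D = 54.6 × 50 = 2,730.
With planned backorders, Q* = √(2DS/H) · √((H+B)/B).
√(2DS/H) = √(2 × 2,730 × 378 / 8.07) = 505.715.
√((H+B)/B) = √((8.07+27.1)/27.1) = 1.1392.
Q* ≈ 576.112.

Q* ≈ 576.1 cartons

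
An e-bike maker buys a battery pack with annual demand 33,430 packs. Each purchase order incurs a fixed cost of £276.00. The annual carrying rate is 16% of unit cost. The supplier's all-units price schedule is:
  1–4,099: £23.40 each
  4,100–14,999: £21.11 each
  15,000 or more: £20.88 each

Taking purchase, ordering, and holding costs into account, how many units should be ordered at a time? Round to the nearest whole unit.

Holding cost per unit per year at price C is H = 0.16·C.
Evaluate total cost at each tier's feasible EOQ or, if the EOQ is below the tier, at the tier's minimum quantity.
EOQ at £23.40 = 2220.1 (feasible in tier 1): TC = 33,430×£23.40 + (33,430/2220.1)×276 + (2220.1/2)×0.16×£23.40 = £790,574.00.
EOQ at £21.11 = 2337.4 < 4100, so use break Q=4100: TC = 33,430×£21.11 + (33,430/4100.0)×276 + (4100.0/2)×0.16×£21.11 = £714,881.79.
EOQ at £20.88 = 2350.2 < 15000, so use break Q=15000: TC = 33,430×£20.88 + (33,430/15000.0)×276 + (15000.0/2)×0.16×£20.88 = £723,689.51.
Lowest total cost is £714,881.79 at Q = 4100.0.

Q* ≈ 4,100 packs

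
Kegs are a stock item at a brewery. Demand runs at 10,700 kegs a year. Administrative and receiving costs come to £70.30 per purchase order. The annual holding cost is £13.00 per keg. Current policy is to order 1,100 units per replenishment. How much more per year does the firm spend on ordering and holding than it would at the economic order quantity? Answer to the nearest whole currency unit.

Extra cost ≈ £3,411 per year

EOQ = √(2DS/H) = √(2 × 10,700 × 70.3 / 13) ≈ 340.18.
Cost at Q* = (D/Q*)S + (Q*/2)H = √(2DSH) ≈ £4,422.38.
Cost at Q = 1,100: (10,700/1,100)×70.3 + (1,100/2)×13 = £683.83 + £7,150.00 = £7,833.83.
Excess = £7,833.83 − £4,422.38 = £3,411.45.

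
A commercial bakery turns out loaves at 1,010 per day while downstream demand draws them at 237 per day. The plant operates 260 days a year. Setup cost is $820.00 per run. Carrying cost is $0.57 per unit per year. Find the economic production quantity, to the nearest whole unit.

Annual demand D = 237 × 260 = 61,620.
Production build-up factor (1 − d/p) = 1 − 237/1,010 = 0.7653.
Q* = √(2DS / (H(1 − d/p))) = √(2 × 61,620 × 820 / (0.57 × 0.7653)).
= √(101,056,800 / 0.4362) ≈ 15220.057.

Q* ≈ 15,220 loaves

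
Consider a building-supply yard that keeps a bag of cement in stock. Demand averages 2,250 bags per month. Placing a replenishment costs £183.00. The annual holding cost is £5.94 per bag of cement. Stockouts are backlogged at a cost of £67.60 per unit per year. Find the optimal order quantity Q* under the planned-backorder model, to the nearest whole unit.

Q* ≈ 1,345 bags

Annual demand D = 2,250 × 12 = 27,000.
With planned backorders, Q* = √(2DS/H) · √((H+B)/B).
√(2DS/H) = √(2 × 27,000 × 183 / 5.94) = 1289.820.
√((H+B)/B) = √((5.94+67.6)/67.6) = 1.0430.
Q* ≈ 1345.295.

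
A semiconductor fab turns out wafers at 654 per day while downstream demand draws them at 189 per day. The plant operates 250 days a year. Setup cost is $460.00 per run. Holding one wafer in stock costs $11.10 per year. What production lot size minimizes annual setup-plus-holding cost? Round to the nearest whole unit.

Annual demand D = 189 × 250 = 47,250.
Production build-up factor (1 − d/p) = 1 − 189/654 = 0.7110.
Q* = √(2DS / (H(1 − d/p))) = √(2 × 47,250 × 460 / (11.1 × 0.7110)).
= √(43,470,000 / 7.8922) ≈ 2346.906.

Q* ≈ 2,347 wafers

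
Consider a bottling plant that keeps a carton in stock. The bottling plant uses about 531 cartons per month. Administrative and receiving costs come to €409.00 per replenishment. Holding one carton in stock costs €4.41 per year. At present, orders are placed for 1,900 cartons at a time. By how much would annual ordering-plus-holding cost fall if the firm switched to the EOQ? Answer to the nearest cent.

Extra cost ≈ €766.76 per year

Annual demand D = 531 × 12 = 6,372.
EOQ = √(2DS/H) = √(2 × 6,372 × 409 / 4.41) ≈ 1087.16.
Cost at Q* = (D/Q*)S + (Q*/2)H = √(2DSH) ≈ €4,794.40.
Cost at Q = 1,900: (6,372/1,900)×409 + (1,900/2)×4.41 = €1,371.66 + €4,189.50 = €5,561.16.
Excess = €5,561.16 − €4,794.40 = €766.76.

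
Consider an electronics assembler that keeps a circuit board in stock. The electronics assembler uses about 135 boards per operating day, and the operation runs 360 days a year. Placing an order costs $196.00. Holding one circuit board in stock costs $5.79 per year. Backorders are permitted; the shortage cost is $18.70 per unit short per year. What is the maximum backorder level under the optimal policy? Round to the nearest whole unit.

Annual demand D = 135 × 360 = 48,600.
With planned backorders, Q* = √(2DS/H) · √((H+B)/B).
√(2DS/H) = √(2 × 48,600 × 196 / 5.79) = 1813.936.
√((H+B)/B) = √((5.79+18.7)/18.7) = 1.1444.
Q* ≈ 2075.848.
S* = Q* · H/(H+B) = 2075.848 × 5.79/24.49 ≈ 490.778.

S* ≈ 491 boards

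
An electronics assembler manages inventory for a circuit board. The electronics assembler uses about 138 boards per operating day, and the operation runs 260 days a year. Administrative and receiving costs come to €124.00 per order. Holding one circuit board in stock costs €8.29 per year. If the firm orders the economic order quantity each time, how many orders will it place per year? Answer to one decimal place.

Annual demand D = 138 × 260 = 35,880.
The optimal lot size = √(2DS/H) = √(2 × 35,880 × 124 / 8.29) ≈ 1036.04.
Orders per year = D / Q* = 35,880 / 1036.04 ≈ 34.632.

N ≈ 34.6 orders per year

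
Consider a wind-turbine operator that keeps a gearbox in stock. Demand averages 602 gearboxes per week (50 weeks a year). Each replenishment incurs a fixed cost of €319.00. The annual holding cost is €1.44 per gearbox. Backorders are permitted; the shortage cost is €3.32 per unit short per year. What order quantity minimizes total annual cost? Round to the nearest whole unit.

Q* ≈ 4,373 gearboxes

Annual demand D = 602 × 50 = 30,100.
With planned backorders, Q* = √(2DS/H) · √((H+B)/B).
√(2DS/H) = √(2 × 30,100 × 319 / 1.44) = 3651.845.
√((H+B)/B) = √((1.44+3.32)/3.32) = 1.1974.
Q* ≈ 4372.671.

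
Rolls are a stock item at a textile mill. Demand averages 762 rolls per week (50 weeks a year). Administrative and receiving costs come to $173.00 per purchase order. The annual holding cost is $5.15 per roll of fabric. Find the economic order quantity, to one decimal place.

Q* ≈ 1,599.9 rolls

Annual demand D = 762 × 50 = 38,100.
EOQ = √(2DS / H) = √(2 × 38,100 × 173 / 5.15).
= √(13,182,600 / 5.15) = √2,559,728.1553 ≈ 1599.915.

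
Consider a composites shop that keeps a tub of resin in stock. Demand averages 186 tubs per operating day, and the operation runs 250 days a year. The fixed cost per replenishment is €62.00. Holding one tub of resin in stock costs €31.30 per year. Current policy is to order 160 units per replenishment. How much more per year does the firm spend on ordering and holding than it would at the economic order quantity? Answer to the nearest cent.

Extra cost ≈ €7,088.62 per year

Annual demand D = 186 × 250 = 46,500.
EOQ = √(2DS/H) = √(2 × 46,500 × 62 / 31.3) ≈ 429.21.
Cost at Q* = (D/Q*)S + (Q*/2)H = √(2DSH) ≈ €13,434.13.
Cost at Q = 160: (46,500/160)×62 + (160/2)×31.3 = €18,018.75 + €2,504.00 = €20,522.75.
Excess = €20,522.75 − €13,434.13 = €7,088.62.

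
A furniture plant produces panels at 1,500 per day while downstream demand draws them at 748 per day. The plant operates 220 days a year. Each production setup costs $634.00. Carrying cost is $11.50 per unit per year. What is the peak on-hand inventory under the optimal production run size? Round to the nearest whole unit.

Annual demand D = 748 × 220 = 164,560.
Production build-up factor (1 − d/p) = 1 − 748/1,500 = 0.5013.
Q* = √(2DS / (H(1 − d/p))) = √(2 × 164,560 × 634 / (11.5 × 0.5013)).
= √(208,662,080 / 5.7653) ≈ 6016.024.
Maximum inventory = Q*(1 − d/p) = 6016.024 × 0.5013 ≈ 3016.033.

I_max ≈ 3,016 panels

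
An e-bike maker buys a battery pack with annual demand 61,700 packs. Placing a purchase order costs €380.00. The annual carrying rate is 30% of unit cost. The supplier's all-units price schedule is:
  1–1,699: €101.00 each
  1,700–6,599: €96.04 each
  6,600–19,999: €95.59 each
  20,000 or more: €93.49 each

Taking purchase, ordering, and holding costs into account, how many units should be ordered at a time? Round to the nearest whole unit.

Q* ≈ 1,700 packs

Holding cost per unit per year at price C is H = 0.30·C.
For each price level, check whether its EOQ is feasible; otherwise the best quantity at that price is the breakpoint.
EOQ at €101.00 = 1244.0 (feasible in tier 1): TC = 61,700×€101.00 + (61,700/1244.0)×380 + (1244.0/2)×0.30×€101.00 = €6,269,393.87.
EOQ at €96.04 = 1275.7 < 1700, so use break Q=1700: TC = 61,700×€96.04 + (61,700/1700.0)×380 + (1700.0/2)×0.30×€96.04 = €5,963,949.96.
EOQ at €95.59 = 1278.7 < 6600, so use break Q=6600: TC = 61,700×€95.59 + (61,700/6600.0)×380 + (6600.0/2)×0.30×€95.59 = €5,996,089.52.
EOQ at €93.49 = 1293.0 < 20000, so use break Q=20000: TC = 61,700×€93.49 + (61,700/20000.0)×380 + (20000.0/2)×0.30×€93.49 = €6,049,975.30.
Lowest total cost is €5,963,949.96 at Q = 1700.0.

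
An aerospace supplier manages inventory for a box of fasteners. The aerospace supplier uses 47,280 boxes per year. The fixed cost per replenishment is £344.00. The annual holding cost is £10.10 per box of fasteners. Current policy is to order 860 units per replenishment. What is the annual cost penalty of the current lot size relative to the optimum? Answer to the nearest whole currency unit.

EOQ = √(2DS/H) = √(2 × 47,280 × 344 / 10.1) ≈ 1794.62.
Cost at Q* = (D/Q*)S + (Q*/2)H = √(2DSH) ≈ £18,125.65.
Cost at Q = 860: (47,280/860)×344 + (860/2)×10.1 = £18,912.00 + £4,343.00 = £23,255.00.
Excess = £23,255.00 − £18,125.65 = £5,129.35.

Extra cost ≈ £5,129 per year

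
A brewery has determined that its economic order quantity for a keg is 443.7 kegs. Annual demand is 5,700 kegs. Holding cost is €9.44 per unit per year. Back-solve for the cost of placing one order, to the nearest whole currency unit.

Squaring Q* = √(2DS/H) gives Q*² = 2DS/H.
From Q* = √(2DS/H): S = Q*²H / (2D) = 443.7² × 9.44 / (2 × 5,700) = 163.0219.

S ≈ €163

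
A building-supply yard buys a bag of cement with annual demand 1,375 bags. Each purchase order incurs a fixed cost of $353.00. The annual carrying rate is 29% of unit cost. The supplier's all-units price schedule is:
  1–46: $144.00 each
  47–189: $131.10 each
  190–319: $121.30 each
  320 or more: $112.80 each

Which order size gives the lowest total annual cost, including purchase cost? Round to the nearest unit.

Holding cost per unit per year at price C is H = 0.29·C.
Evaluate total cost at each tier's feasible EOQ or, if the EOQ is below the tier, at the tier's minimum quantity.
Tier 1 ($144.00): EOQ = 152.5 exceeds tier's upper bound 46, so this tier is dominated.
EOQ at $131.10 = 159.8 (feasible in tier 2): TC = 1,375×$131.10 + (1,375/159.8)×353 + (159.8/2)×0.29×$131.10 = $186,337.61.
EOQ at $121.30 = 166.1 < 190, so use break Q=190: TC = 1,375×$121.30 + (1,375/190.0)×353 + (190.0/2)×0.29×$121.30 = $172,683.92.
EOQ at $112.80 = 172.3 < 320, so use break Q=320: TC = 1,375×$112.80 + (1,375/320.0)×353 + (320.0/2)×0.29×$112.80 = $161,850.72.
Lowest total cost is $161,850.72 at Q = 320.0.

Q* ≈ 320 bags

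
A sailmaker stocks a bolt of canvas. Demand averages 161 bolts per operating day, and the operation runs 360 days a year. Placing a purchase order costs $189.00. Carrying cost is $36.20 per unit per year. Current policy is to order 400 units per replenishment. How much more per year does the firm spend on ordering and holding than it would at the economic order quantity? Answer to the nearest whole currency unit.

Extra cost ≈ $6,464 per year

Annual demand D = 161 × 360 = 57,960.
EOQ = √(2DS/H) = √(2 × 57,960 × 189 / 36.2) ≈ 777.96.
Cost at Q* = (D/Q*)S + (Q*/2)H = √(2DSH) ≈ $28,162.06.
Cost at Q = 400: (57,960/400)×189 + (400/2)×36.2 = $27,386.10 + $7,240.00 = $34,626.10.
Excess = $34,626.10 − $28,162.06 = $6,464.04.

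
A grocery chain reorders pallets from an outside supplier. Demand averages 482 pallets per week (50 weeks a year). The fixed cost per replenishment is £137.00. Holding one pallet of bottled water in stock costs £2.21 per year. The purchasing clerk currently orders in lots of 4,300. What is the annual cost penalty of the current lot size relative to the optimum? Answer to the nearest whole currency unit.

Annual demand D = 482 × 50 = 24,100.
EOQ = √(2DS/H) = √(2 × 24,100 × 137 / 2.21) ≈ 1728.57.
Cost at Q* = (D/Q*)S + (Q*/2)H = √(2DSH) ≈ £3,820.15.
Cost at Q = 4,300: (24,100/4,300)×137 + (4,300/2)×2.21 = £767.84 + £4,751.50 = £5,519.34.
Excess = £5,519.34 − £3,820.15 = £1,699.19.

Extra cost ≈ £1,699 per year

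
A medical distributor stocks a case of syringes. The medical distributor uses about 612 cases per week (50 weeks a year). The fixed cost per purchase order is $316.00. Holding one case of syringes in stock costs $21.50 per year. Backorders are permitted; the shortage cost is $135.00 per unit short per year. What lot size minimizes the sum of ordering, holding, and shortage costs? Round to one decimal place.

Q* ≈ 1,021.2 cases

Annual demand D = 612 × 50 = 30,600.
With planned backorders, Q* = √(2DS/H) · √((H+B)/B).
√(2DS/H) = √(2 × 30,600 × 316 / 21.5) = 948.419.
√((H+B)/B) = √((21.5+135)/135) = 1.0767.
Q* ≈ 1021.152.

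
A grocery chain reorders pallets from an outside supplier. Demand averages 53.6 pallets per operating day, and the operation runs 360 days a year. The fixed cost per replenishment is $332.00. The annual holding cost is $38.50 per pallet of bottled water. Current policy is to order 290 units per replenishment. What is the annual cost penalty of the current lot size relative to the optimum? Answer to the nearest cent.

Extra cost ≈ $5,463.12 per year

Annual demand D = 53.6 × 360 = 19,296.
EOQ = √(2DS/H) = √(2 × 19,296 × 332 / 38.5) ≈ 576.88.
Cost at Q* = (D/Q*)S + (Q*/2)H = √(2DSH) ≈ $22,209.97.
Cost at Q = 290: (19,296/290)×332 + (290/2)×38.5 = $22,090.59 + $5,582.50 = $27,673.09.
Excess = $27,673.09 − $22,209.97 = $5,463.12.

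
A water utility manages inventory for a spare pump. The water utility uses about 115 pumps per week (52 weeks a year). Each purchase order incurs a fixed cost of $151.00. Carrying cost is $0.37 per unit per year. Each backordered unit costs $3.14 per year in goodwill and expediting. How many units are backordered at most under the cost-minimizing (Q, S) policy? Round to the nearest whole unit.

S* ≈ 246 pumps

Annual demand D = 115 × 52 = 5,980.
With planned backorders, Q* = √(2DS/H) · √((H+B)/B).
√(2DS/H) = √(2 × 5,980 × 151 / 0.37) = 2209.292.
√((H+B)/B) = √((0.37+3.14)/3.14) = 1.0573.
Q* ≈ 2335.834.
S* = Q* · H/(H+B) = 2335.834 × 0.37/3.51 ≈ 246.227.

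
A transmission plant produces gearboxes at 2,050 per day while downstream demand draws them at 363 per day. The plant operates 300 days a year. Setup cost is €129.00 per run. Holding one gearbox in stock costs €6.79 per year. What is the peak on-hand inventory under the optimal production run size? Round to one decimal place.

I_max ≈ 1,845.3 gearboxes

Annual demand D = 363 × 300 = 108,900.
Production build-up factor (1 − d/p) = 1 − 363/2,050 = 0.8229.
Q* = √(2DS / (H(1 − d/p))) = √(2 × 108,900 × 129 / (6.79 × 0.8229)).
= √(28,096,200 / 5.5877) ≈ 2242.375.
Maximum inventory = Q*(1 − d/p) = 2242.375 × 0.8229 ≈ 1845.311.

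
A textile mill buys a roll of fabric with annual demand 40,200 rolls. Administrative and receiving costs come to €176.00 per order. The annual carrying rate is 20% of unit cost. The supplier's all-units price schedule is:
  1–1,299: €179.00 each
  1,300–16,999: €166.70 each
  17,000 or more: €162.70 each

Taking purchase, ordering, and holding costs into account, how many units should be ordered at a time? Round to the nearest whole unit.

Q* ≈ 1,300 rolls

Holding cost per unit per year at price C is H = 0.20·C.
For each price level, check whether its EOQ is feasible; otherwise the best quantity at that price is the breakpoint.
EOQ at €179.00 = 628.7 (feasible in tier 1): TC = 40,200×€179.00 + (40,200/628.7)×176 + (628.7/2)×0.20×€179.00 = €7,218,307.43.
EOQ at €166.70 = 651.5 < 1300, so use break Q=1300: TC = 40,200×€166.70 + (40,200/1300.0)×176 + (1300.0/2)×0.20×€166.70 = €6,728,453.46.
EOQ at €162.70 = 659.4 < 17000, so use break Q=17000: TC = 40,200×€162.70 + (40,200/17000.0)×176 + (17000.0/2)×0.20×€162.70 = €6,817,546.19.
Lowest total cost is €6,728,453.46 at Q = 1300.0.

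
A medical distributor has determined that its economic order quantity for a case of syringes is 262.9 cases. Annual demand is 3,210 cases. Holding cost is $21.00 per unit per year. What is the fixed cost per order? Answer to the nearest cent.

Squaring Q* = √(2DS/H) gives Q*² = 2DS/H.
From Q* = √(2DS/H): S = Q*²H / (2D) = 262.9² × 21 / (2 × 3,210) = 226.0817.

S ≈ $226.08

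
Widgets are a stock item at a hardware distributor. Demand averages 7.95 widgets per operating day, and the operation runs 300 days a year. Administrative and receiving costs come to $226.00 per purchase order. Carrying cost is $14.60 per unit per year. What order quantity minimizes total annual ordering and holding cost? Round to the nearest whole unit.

Q* ≈ 272 widgets

Annual demand D = 7.95 × 300 = 2,385.
EOQ = √(2DS / H) = √(2 × 2,385 × 226 / 14.6).
= √(1,078,020 / 14.6) = √73,836.9863 ≈ 271.730.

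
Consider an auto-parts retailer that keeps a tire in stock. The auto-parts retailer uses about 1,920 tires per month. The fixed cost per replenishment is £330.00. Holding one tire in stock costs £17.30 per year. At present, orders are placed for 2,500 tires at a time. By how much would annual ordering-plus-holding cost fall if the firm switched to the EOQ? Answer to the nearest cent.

Extra cost ≈ £8,446.83 per year

Annual demand D = 1,920 × 12 = 23,040.
EOQ = √(2DS/H) = √(2 × 23,040 × 330 / 17.3) ≈ 937.54.
Cost at Q* = (D/Q*)S + (Q*/2)H = √(2DSH) ≈ £16,219.45.
Cost at Q = 2,500: (23,040/2,500)×330 + (2,500/2)×17.3 = £3,041.28 + £21,625.00 = £24,666.28.
Excess = £24,666.28 − £16,219.45 = £8,446.83.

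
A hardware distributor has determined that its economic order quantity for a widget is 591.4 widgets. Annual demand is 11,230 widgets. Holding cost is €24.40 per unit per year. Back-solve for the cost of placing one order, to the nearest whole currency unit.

S ≈ €380

Invert the EOQ relation Q*² = 2DS/H.
From Q* = √(2DS/H): S = Q*²H / (2D) = 591.4² × 24.4 / (2 × 11,230) = 379.9642.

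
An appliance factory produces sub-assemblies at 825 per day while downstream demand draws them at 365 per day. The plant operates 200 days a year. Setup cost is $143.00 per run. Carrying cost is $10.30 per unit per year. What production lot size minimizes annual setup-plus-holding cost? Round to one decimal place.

Q* ≈ 1,906.7 sub-assemblies

Annual demand D = 365 × 200 = 73,000.
Production build-up factor (1 − d/p) = 1 − 365/825 = 0.5576.
Q* = √(2DS / (H(1 − d/p))) = √(2 × 73,000 × 143 / (10.3 × 0.5576)).
= √(20,878,000 / 5.743) ≈ 1906.663.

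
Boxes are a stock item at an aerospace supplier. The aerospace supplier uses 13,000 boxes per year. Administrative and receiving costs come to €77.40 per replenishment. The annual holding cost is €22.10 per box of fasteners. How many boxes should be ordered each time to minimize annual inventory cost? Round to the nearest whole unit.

Q* ≈ 302 boxes

EOQ = √(2DS / H) = √(2 × 13,000 × 77.4 / 22.1).
= √(2,012,400 / 22.1) = √91,058.8235 ≈ 301.760.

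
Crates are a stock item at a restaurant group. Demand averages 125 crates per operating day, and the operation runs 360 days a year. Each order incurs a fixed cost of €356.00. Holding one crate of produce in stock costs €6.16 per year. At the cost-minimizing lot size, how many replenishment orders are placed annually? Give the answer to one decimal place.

Annual demand D = 125 × 360 = 45,000.
EOQ = √(2DS/H) = √(2 × 45,000 × 356 / 6.16) ≈ 2280.64.
Orders per year = D / Q* = 45,000 / 2280.64 ≈ 19.731.

N ≈ 19.7 orders per year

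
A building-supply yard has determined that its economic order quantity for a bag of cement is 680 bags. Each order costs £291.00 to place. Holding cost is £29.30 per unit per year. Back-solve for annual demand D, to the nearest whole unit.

Squaring Q* = √(2DS/H) gives Q*² = 2DS/H.
From Q* = √(2DS/H): D = Q*²H / (2S) = 680² × 29.3 / (2 × 291) = 23278.900.

D ≈ 23,279 bags per year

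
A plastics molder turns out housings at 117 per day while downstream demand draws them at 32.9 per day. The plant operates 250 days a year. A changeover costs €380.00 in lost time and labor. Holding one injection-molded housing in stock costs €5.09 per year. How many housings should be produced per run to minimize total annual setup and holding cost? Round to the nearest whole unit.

Q* ≈ 1,307 housings

Annual demand D = 32.9 × 250 = 8,225.
Production build-up factor (1 − d/p) = 1 − 32.9/117 = 0.7188.
Q* = √(2DS / (H(1 − d/p))) = √(2 × 8,225 × 380 / (5.09 × 0.7188)).
= √(6,251,000 / 3.6587) ≈ 1307.106.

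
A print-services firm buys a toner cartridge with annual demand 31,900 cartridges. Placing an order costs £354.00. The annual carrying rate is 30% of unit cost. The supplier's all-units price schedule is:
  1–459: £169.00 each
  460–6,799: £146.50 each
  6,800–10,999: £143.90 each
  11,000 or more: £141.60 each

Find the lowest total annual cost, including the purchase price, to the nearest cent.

Holding cost per unit per year at price C is H = 0.30·C.
Candidates are each tier's EOQ (if it falls in that tier) and each price-break quantity.
Tier 1 (£169.00): EOQ = 667.4 exceeds tier's upper bound 459, so this tier is dominated.
EOQ at £146.50 = 716.9 (feasible in tier 2): TC = 31,900×£146.50 + (31,900/716.9)×354 + (716.9/2)×0.30×£146.50 = £4,704,855.87.
EOQ at £143.90 = 723.3 < 6800, so use break Q=6800: TC = 31,900×£143.90 + (31,900/6800.0)×354 + (6800.0/2)×0.30×£143.90 = £4,738,848.68.
EOQ at £141.60 = 729.2 < 11000, so use break Q=11000: TC = 31,900×£141.60 + (31,900/11000.0)×354 + (11000.0/2)×0.30×£141.60 = £4,751,706.60.
Lowest total cost among the candidates is at Q = 716.9.

TC* ≈ £4,704,855.87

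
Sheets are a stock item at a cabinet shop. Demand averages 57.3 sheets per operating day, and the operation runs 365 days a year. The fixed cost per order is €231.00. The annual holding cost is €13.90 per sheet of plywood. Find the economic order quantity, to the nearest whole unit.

Annual demand D = 57.3 × 365 = 20,914.5.
EOQ = √(2DS / H) = √(2 × 20,914.5 × 231 / 13.9).
= √(9,662,499 / 13.9) = √695,143.8129 ≈ 833.753.

Q* ≈ 834 sheets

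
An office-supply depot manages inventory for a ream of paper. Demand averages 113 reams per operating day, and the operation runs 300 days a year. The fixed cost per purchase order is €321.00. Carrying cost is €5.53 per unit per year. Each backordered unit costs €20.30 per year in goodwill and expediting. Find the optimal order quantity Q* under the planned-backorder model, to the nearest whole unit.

Annual demand D = 113 × 300 = 33,900.
With planned backorders, Q* = √(2DS/H) · √((H+B)/B).
√(2DS/H) = √(2 × 33,900 × 321 / 5.53) = 1983.832.
√((H+B)/B) = √((5.53+20.3)/20.3) = 1.1280.
Q* ≈ 2237.788.

Q* ≈ 2,238 reams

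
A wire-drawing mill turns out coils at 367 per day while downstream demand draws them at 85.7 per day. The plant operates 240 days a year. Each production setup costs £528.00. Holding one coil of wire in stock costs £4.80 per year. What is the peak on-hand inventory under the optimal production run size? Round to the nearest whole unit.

I_max ≈ 1,862 coils

Annual demand D = 85.7 × 240 = 20,568.
Production build-up factor (1 − d/p) = 1 − 85.7/367 = 0.7665.
Q* = √(2DS / (H(1 − d/p))) = √(2 × 20,568 × 528 / (4.8 × 0.7665)).
= √(21,719,808 / 3.6791) ≈ 2429.716.
Maximum inventory = Q*(1 − d/p) = 2429.716 × 0.7665 ≈ 1862.341.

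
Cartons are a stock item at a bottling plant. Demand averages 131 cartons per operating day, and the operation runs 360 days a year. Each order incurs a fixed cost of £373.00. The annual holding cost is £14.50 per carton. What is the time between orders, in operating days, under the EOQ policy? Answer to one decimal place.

T ≈ 11.9 days

Annual demand D = 131 × 360 = 47,160.
EOQ = √(2DS/H) = √(2 × 47,160 × 373 / 14.5) ≈ 1557.66.
Cycle time = Q*/D × 360 = 1557.66 / 47,160 × 360 ≈ 11.891 days.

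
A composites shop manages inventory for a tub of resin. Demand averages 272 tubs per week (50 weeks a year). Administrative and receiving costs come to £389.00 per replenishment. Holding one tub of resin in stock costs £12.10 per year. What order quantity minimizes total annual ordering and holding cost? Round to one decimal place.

Q* ≈ 935.1 tubs

Annual demand D = 272 × 50 = 13,600.
EOQ = √(2DS / H) = √(2 × 13,600 × 389 / 12.1).
= √(10,580,800 / 12.1) = √874,446.281 ≈ 935.118.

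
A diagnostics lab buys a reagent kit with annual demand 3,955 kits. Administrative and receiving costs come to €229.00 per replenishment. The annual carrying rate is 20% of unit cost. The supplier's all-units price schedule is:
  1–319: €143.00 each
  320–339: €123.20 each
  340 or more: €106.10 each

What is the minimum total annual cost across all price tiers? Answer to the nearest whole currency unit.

TC* ≈ €425,897

Holding cost per unit per year at price C is H = 0.20·C.
Evaluate total cost at each tier's feasible EOQ or, if the EOQ is below the tier, at the tier's minimum quantity.
EOQ at €143.00 = 251.7 (feasible in tier 1): TC = 3,955×€143.00 + (3,955/251.7)×229 + (251.7/2)×0.20×€143.00 = €572,762.62.
EOQ at €123.20 = 271.1 < 320, so use break Q=320: TC = 3,955×€123.20 + (3,955/320.0)×229 + (320.0/2)×0.20×€123.20 = €494,028.70.
EOQ at €106.10 = 292.2 < 340, so use break Q=340: TC = 3,955×€106.10 + (3,955/340.0)×229 + (340.0/2)×0.20×€106.10 = €425,896.71.
Lowest total cost among the candidates is at Q = 340.0.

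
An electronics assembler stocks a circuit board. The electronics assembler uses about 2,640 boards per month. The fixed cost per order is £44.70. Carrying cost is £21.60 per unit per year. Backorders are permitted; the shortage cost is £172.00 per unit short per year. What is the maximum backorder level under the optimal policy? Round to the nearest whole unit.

S* ≈ 43 boards

Annual demand D = 2,640 × 12 = 31,680.
With planned backorders, Q* = √(2DS/H) · √((H+B)/B).
√(2DS/H) = √(2 × 31,680 × 44.7 / 21.6) = 362.105.
√((H+B)/B) = √((21.6+172)/172) = 1.0609.
Q* ≈ 384.170.
S* = Q* · H/(H+B) = 384.170 × 21.6/193.6 ≈ 42.862.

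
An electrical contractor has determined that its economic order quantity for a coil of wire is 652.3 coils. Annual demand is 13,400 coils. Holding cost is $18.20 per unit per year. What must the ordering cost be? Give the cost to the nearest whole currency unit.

The basic EOQ model gives Q* = √(2DS/H); rearrange for the unknown.
From Q* = √(2DS/H): S = Q*²H / (2D) = 652.3² × 18.2 / (2 × 13,400) = 288.9558.

S ≈ $289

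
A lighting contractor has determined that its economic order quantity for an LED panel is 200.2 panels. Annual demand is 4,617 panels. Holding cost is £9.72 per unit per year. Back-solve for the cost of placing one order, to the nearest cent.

S ≈ £42.19

Invert the EOQ relation Q*² = 2DS/H.
From Q* = √(2DS/H): S = Q*²H / (2D) = 200.2² × 9.72 / (2 × 4,617) = 42.1895.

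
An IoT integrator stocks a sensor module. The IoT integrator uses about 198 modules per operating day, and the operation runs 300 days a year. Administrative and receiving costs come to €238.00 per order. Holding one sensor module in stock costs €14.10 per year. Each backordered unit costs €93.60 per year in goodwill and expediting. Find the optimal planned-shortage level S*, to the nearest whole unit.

Annual demand D = 198 × 300 = 59,400.
With planned backorders, Q* = √(2DS/H) · √((H+B)/B).
√(2DS/H) = √(2 × 59,400 × 238 / 14.1) = 1416.078.
√((H+B)/B) = √((14.1+93.6)/93.6) = 1.0727.
Q* ≈ 1518.998.
S* = Q* · H/(H+B) = 1518.998 × 14.1/107.7 ≈ 198.866.

S* ≈ 199 modules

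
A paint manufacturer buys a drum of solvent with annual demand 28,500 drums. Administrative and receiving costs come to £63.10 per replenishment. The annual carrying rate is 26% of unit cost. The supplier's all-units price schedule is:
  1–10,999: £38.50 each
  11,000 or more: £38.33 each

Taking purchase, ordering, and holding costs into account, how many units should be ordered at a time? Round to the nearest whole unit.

Holding cost per unit per year at price C is H = 0.26·C.
For each price level, check whether its EOQ is feasible; otherwise the best quantity at that price is the breakpoint.
EOQ at £38.50 = 599.4 (feasible in tier 1): TC = 28,500×£38.50 + (28,500/599.4)×63.1 + (599.4/2)×0.26×£38.50 = £1,103,250.25.
EOQ at £38.33 = 600.8 < 11000, so use break Q=11000: TC = 28,500×£38.33 + (28,500/11000.0)×63.1 + (11000.0/2)×0.26×£38.33 = £1,147,380.39.
Lowest total cost is £1,103,250.25 at Q = 599.4.

Q* ≈ 599 drums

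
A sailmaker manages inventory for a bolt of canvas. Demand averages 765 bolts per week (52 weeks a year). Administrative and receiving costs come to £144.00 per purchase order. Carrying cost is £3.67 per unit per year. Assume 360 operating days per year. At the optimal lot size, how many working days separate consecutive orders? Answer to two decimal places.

T ≈ 15.99 days

Annual demand D = 765 × 52 = 39,780.
The optimal lot size = √(2DS/H) = √(2 × 39,780 × 144 / 3.67) ≈ 1766.83.
Cycle time = Q*/D × 360 = 1766.83 / 39,780 × 360 ≈ 15.989 days.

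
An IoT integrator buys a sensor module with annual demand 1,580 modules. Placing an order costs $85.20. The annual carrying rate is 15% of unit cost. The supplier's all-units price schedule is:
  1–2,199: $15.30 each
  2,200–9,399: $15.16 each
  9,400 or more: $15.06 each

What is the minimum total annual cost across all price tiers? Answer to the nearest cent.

Holding cost per unit per year at price C is H = 0.15·C.
For each price level, check whether its EOQ is feasible; otherwise the best quantity at that price is the breakpoint.
EOQ at $15.30 = 342.5 (feasible in tier 1): TC = 1,580×$15.30 + (1,580/342.5)×85.2 + (342.5/2)×0.15×$15.30 = $24,960.06.
EOQ at $15.16 = 344.1 < 2200, so use break Q=2200: TC = 1,580×$15.16 + (1,580/2200.0)×85.2 + (2200.0/2)×0.15×$15.16 = $26,515.39.
EOQ at $15.06 = 345.2 < 9400, so use break Q=9400: TC = 1,580×$15.06 + (1,580/9400.0)×85.2 + (9400.0/2)×0.15×$15.06 = $34,426.42.
Lowest total cost among the candidates is at Q = 342.5.

TC* ≈ $24,960.06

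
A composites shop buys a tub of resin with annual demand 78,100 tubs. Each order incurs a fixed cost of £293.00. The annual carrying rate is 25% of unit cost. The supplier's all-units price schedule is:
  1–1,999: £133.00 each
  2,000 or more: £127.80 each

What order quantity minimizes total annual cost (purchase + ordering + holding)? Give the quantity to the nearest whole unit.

Q* ≈ 2,000 tubs

Holding cost per unit per year at price C is H = 0.25·C.
Evaluate total cost at each tier's feasible EOQ or, if the EOQ is below the tier, at the tier's minimum quantity.
EOQ at £133.00 = 1173.2 (feasible in tier 1): TC = 78,100×£133.00 + (78,100/1173.2)×293 + (1173.2/2)×0.25×£133.00 = £10,426,309.48.
EOQ at £127.80 = 1196.8 < 2000, so use break Q=2000: TC = 78,100×£127.80 + (78,100/2000.0)×293 + (2000.0/2)×0.25×£127.80 = £10,024,571.65.
Lowest total cost is £10,024,571.65 at Q = 2000.0.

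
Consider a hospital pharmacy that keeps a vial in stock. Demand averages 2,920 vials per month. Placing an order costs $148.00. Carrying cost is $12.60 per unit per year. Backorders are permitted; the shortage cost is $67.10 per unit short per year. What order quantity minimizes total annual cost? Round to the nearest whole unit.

Q* ≈ 989 vials

Annual demand D = 2,920 × 12 = 35,040.
With planned backorders, Q* = √(2DS/H) · √((H+B)/B).
√(2DS/H) = √(2 × 35,040 × 148 / 12.6) = 907.283.
√((H+B)/B) = √((12.6+67.1)/67.1) = 1.0899.
Q* ≈ 988.805.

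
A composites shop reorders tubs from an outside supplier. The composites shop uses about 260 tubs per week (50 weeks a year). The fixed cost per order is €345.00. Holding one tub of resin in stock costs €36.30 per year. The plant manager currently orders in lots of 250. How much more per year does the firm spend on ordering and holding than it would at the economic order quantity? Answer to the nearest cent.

Extra cost ≈ €4,432.81 per year

Annual demand D = 260 × 50 = 13,000.
EOQ = √(2DS/H) = √(2 × 13,000 × 345 / 36.3) ≈ 497.10.
Cost at Q* = (D/Q*)S + (Q*/2)H = √(2DSH) ≈ €18,044.69.
Cost at Q = 250: (13,000/250)×345 + (250/2)×36.3 = €17,940.00 + €4,537.50 = €22,477.50.
Excess = €22,477.50 − €18,044.69 = €4,432.81.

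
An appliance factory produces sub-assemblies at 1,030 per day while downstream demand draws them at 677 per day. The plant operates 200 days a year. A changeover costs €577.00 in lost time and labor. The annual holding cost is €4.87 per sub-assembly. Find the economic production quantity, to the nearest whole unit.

Annual demand D = 677 × 200 = 135,400.
Production build-up factor (1 − d/p) = 1 − 677/1,030 = 0.3427.
Q* = √(2DS / (H(1 − d/p))) = √(2 × 135,400 × 577 / (4.87 × 0.3427)).
= √(156,251,600 / 1.669) ≈ 9675.625.

Q* ≈ 9,676 sub-assemblies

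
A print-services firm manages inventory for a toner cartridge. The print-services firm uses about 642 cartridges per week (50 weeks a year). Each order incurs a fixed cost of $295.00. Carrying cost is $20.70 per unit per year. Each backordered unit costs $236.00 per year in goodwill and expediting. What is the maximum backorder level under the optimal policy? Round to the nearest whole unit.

S* ≈ 80 cartridges

Annual demand D = 642 × 50 = 32,100.
With planned backorders, Q* = √(2DS/H) · √((H+B)/B).
√(2DS/H) = √(2 × 32,100 × 295 / 20.7) = 956.518.
√((H+B)/B) = √((20.7+236)/236) = 1.0429.
Q* ≈ 997.586.
S* = Q* · H/(H+B) = 997.586 × 20.7/256.7 ≈ 80.444.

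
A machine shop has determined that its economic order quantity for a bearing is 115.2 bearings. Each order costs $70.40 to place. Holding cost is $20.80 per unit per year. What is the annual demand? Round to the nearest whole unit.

Squaring Q* = √(2DS/H) gives Q*² = 2DS/H.
From Q* = √(2DS/H): D = Q*²H / (2S) = 115.2² × 20.8 / (2 × 70.4) = 1960.495.

D ≈ 1,960 bearings per year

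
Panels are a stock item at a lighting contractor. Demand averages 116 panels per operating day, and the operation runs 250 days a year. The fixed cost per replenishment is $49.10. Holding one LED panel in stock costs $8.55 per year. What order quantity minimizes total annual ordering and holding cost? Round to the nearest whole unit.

Annual demand D = 116 × 250 = 29,000.
EOQ = √(2DS / H) = √(2 × 29,000 × 49.1 / 8.55).
= √(2,847,800 / 8.55) = √333,076.0234 ≈ 577.127.

Q* ≈ 577 panels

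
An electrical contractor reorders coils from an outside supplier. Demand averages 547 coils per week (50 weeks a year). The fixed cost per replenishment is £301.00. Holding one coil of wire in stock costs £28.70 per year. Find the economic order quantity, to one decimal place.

Q* ≈ 757.4 coils

Annual demand D = 547 × 50 = 27,350.
EOQ = √(2DS / H) = √(2 × 27,350 × 301 / 28.7).
= √(16,464,700 / 28.7) = √573,682.9268 ≈ 757.419.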